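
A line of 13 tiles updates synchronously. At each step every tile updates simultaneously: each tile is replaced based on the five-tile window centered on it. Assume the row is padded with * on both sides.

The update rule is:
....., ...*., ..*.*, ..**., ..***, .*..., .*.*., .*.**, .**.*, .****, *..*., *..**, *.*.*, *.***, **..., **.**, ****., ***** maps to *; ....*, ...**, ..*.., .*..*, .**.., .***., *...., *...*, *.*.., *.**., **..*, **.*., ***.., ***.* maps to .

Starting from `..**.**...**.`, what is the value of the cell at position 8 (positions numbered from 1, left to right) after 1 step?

.****..*..***
position 8 holds *

*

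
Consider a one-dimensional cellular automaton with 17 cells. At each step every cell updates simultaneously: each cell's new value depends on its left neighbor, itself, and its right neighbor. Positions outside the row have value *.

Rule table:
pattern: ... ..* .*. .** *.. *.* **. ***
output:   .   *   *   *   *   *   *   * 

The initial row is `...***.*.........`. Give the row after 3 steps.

*.*******.......*
**********.....**
***********...***

***********...***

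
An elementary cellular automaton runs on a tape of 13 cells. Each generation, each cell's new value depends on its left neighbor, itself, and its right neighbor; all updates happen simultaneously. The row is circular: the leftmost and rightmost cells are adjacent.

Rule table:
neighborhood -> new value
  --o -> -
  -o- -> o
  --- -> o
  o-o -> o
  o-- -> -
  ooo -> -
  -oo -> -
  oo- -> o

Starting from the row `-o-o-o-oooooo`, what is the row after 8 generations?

--oo-oo---ooo

ooooooo-----o
------o-ooo--
ooooo-oo--o-o
----oo-o--oo-
ooo--ooo---o-
--o----o-o-oo
--o-oo-oooo-o
--oo-oo---ooo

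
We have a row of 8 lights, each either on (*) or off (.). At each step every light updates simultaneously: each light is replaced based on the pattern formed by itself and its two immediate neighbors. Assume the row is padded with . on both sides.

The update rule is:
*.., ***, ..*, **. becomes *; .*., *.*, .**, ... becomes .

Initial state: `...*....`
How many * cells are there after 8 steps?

2

..*.*...
.*...*..
*.*.*.*.
.......*
......*.
.....*.*
....*...
...*.*..
count of *: 2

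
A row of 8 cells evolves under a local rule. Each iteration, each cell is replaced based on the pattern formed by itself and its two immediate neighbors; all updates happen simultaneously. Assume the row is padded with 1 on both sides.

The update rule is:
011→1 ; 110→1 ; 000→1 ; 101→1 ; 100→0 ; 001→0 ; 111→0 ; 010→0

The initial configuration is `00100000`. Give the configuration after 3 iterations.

00001110
01101011
11110110

11110110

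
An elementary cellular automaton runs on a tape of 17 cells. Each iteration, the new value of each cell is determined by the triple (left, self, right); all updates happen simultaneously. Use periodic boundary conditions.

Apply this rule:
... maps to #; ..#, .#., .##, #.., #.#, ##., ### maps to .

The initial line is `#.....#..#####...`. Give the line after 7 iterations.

iteration 1: ..###..........#.
iteration 2: #.....########...
iteration 3: ..###..........#.  (repeats iteration 1; period 2)
iteration 7: ..###..........#.

..###..........#.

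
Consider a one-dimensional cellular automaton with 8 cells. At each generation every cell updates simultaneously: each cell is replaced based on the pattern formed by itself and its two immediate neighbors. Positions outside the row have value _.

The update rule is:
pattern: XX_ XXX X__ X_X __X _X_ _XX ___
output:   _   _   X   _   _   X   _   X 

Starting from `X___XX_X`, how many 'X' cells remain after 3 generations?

XXX____X
___XXX_X
XX_____X
count of X: 3

3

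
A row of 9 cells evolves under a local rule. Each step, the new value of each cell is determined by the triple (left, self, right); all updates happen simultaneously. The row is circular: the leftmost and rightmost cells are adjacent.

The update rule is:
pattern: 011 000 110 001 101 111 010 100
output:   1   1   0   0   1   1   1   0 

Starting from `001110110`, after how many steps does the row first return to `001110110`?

101101100
111011000
110110010
101100011
011001011
110001110
100101101
000111011
010110110
011101100
011011001
110110001
101100101
011000111
110010110
100011101
001011011
001110110

18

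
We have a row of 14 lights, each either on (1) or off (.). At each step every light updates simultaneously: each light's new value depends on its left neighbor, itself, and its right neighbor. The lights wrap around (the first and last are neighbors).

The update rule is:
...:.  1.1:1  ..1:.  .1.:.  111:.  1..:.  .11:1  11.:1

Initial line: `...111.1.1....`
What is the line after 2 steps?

step 1: ...1.11.1.....
step 2: ....1111......

....1111......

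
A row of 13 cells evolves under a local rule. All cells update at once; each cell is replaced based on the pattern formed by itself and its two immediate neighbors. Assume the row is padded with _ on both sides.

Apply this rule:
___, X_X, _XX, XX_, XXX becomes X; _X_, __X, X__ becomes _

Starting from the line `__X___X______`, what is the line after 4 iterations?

X___X___XXXXX
__X___X_XXXXX
X___X__XXXXXX
__X____XXXXXX

__X____XXXXXX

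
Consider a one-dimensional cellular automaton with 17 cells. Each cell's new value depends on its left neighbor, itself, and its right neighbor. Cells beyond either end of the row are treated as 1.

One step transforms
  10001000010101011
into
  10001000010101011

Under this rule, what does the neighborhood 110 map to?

At position 0 the neighborhood is 110; the next row has 1 there.

1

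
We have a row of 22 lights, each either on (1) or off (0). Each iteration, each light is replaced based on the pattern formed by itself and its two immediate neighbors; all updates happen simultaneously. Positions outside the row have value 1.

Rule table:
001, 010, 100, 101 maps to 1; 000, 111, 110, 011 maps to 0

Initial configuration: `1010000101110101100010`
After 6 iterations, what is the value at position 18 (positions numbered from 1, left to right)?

0111001110001110010111
1000110001010001111000
0101001011111010000101
1111111100000111001110
0000000010001000110001
1000000111011101001010
position 18 holds 0

0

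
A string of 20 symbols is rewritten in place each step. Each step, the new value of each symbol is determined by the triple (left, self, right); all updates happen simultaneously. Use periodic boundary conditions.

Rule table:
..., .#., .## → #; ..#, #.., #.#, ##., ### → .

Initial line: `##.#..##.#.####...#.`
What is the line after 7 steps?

#..#..#..#.#.#..#.#.

#..#..#..#.#....#.#.
#..#..#..#.#.##.#.#.
#..#..#..#.#.#..#.#.
#..#..#..#.#.#..#.#.  (fixed point — unchanged through step 7)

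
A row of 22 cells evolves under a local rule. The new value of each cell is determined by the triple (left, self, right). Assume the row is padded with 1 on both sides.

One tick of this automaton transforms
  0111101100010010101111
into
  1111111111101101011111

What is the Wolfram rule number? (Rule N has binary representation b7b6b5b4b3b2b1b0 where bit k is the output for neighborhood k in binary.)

position 2: 111 → 1  (bit 7 = 1)
position 4: 110 → 1  (bit 6 = 1)
position 0: 101 → 1  (bit 5 = 1)
position 8: 100 → 1  (bit 4 = 1)
position 1: 011 → 1  (bit 3 = 1)
position 11: 010 → 0  (bit 2 = 0)
position 10: 001 → 1  (bit 1 = 1)
position 9: 000 → 1  (bit 0 = 1)
bits b7..b0 = 11111011 = 251

251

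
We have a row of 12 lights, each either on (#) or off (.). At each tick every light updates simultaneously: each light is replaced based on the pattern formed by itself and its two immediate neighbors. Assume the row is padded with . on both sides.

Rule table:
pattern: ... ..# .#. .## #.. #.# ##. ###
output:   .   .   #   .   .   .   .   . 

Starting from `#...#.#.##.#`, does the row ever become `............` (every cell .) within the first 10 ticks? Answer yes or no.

#...#.#....#
#...#.#....#  (fixed point — unchanged through tick 10)
tick 10 is #...#.#....#, still not uniform .

no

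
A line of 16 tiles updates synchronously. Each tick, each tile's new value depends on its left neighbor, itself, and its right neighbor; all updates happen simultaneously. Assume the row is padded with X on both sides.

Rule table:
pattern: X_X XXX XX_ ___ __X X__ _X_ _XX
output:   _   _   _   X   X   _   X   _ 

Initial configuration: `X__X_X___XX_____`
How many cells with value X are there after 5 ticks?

11

tick 1: __XX_X_XX___XXXX
tick 2: _X___X____XX____
tick 3: _X_XXX_XXX___XXX
tick 4: _X_________XX___
tick 5: _X_XXXXXXXX___XX
count of X: 11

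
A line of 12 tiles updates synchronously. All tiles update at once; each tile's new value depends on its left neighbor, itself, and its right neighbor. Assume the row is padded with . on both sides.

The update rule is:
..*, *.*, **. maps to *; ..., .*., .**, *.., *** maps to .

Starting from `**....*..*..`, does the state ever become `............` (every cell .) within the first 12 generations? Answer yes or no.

generation 1: .*...*..*...
generation 2: *...*..*....
generation 3: ...*..*.....
generation 4: ..*..*......
generation 5: .*..*.......
generation 6: *..*........
generation 7: ..*.........
generation 8: .*..........
generation 9: *...........
generation 10: ............
all cells are . at generation 10

yes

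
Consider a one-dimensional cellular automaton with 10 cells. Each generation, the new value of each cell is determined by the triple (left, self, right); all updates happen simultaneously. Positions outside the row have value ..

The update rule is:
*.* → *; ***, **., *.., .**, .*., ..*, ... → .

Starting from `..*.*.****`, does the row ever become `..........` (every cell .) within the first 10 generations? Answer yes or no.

...*.*....
....*.....
..........
all cells are . at generation 3

yes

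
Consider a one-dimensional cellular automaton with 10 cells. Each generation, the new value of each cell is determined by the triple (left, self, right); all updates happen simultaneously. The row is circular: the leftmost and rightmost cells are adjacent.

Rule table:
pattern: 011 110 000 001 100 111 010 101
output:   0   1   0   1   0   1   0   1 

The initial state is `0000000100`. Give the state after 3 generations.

0000001000
0000010000
0000100000

0000100000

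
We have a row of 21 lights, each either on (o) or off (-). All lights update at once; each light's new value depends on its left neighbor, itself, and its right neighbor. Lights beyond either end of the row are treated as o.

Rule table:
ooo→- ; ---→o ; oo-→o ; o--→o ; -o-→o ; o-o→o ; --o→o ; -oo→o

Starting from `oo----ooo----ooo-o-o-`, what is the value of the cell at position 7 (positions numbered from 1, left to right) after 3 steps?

-oooooo-oooooo-oooooo
oo----ooo----ooo-----
-oooooo-oooooo-oooooo
position 7 holds o

o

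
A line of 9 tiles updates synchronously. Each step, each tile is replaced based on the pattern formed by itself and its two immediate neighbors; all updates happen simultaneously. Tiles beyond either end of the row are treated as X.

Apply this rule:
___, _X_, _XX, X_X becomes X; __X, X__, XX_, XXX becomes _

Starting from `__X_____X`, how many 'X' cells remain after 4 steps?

__X_XXX_X
__XXX__XX
__X____X_
__X_XX_XX
count of X: 5

5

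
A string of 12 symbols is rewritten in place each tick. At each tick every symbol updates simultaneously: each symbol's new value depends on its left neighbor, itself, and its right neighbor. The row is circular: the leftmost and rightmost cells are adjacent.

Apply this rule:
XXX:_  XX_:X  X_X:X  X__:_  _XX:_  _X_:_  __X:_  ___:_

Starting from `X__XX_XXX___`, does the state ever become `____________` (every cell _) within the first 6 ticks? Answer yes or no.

____XX__X___
_____X______
____________
all cells are _ at tick 3

yes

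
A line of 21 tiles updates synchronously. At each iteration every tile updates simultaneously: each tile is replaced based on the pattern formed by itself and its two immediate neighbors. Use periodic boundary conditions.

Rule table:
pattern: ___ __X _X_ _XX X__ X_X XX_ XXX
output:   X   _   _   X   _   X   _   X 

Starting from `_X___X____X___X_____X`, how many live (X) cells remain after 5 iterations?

12

X__X___XX___X___XXX__
_____X_X__X___X_XX___
XXXX__X_____X__XX__XX
XXX_____XXX____X___XX
XX__XXX_XX__XX___X_XX
count of X: 12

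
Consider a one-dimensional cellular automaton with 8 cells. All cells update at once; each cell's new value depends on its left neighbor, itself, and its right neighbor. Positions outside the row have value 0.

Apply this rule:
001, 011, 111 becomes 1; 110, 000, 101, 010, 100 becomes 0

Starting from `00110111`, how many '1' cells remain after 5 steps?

01100110
11001100
10011000
00110000
01100000
count of 1: 2

2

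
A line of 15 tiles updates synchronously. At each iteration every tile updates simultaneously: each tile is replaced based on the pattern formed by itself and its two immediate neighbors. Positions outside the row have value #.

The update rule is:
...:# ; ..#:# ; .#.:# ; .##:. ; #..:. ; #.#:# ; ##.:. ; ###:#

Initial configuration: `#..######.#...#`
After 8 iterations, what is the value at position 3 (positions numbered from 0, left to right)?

..#.####.##.##.
.###.##.#..#..#
#.#.#..##.##.#.
.####.#..#..###
#.##.##.##.#.##
.#..#..#..###.#
##.##.##.#.#.#.
#.#..#..#######
position 3 holds .

.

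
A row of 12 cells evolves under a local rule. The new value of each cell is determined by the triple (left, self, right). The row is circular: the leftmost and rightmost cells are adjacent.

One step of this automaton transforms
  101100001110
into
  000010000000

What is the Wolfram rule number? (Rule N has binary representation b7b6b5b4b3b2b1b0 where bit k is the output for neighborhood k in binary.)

position 9: 111 → 0  (bit 7 = 0)
position 3: 110 → 0  (bit 6 = 0)
position 1: 101 → 0  (bit 5 = 0)
position 4: 100 → 1  (bit 4 = 1)
position 2: 011 → 0  (bit 3 = 0)
position 0: 010 → 0  (bit 2 = 0)
position 7: 001 → 0  (bit 1 = 0)
position 5: 000 → 0  (bit 0 = 0)
bits b7..b0 = 00010000 = 16

16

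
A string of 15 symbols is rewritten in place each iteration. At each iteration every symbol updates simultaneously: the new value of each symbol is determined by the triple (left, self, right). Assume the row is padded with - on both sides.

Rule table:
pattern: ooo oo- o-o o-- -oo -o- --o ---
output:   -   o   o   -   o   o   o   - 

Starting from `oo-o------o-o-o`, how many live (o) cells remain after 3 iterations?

oooo-----oooooo
o--o----oo----o
o-oo---ooo---oo
count of o: 8

8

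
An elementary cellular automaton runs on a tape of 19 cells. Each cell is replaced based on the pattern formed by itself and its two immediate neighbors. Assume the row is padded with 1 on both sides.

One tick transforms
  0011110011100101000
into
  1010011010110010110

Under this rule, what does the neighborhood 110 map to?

At position 5 the neighborhood is 110; the next row has 1 there.

1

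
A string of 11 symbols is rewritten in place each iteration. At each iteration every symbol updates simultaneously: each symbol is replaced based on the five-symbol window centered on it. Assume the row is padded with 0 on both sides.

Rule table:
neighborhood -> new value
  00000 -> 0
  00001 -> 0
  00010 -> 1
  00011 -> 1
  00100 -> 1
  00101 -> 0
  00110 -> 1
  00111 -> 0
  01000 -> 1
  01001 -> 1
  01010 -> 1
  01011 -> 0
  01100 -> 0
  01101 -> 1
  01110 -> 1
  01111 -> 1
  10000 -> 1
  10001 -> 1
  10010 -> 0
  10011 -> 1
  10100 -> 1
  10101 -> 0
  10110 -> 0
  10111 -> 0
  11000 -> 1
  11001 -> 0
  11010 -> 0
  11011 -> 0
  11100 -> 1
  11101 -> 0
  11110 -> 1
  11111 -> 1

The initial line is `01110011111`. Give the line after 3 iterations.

00111101011

10110101111
00010000111
00111101011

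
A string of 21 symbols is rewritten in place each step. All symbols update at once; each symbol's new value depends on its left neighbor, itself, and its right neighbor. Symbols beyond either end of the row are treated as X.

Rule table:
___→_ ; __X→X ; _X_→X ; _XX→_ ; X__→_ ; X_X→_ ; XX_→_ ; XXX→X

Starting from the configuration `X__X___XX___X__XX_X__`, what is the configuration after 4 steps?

_X_XX___X___X___X__X_

__XX__X____XX_X___X_X
_X___XX___X___X__XX__
_X__X____XX__XX_X___X
_X_XX___X___X___X__X_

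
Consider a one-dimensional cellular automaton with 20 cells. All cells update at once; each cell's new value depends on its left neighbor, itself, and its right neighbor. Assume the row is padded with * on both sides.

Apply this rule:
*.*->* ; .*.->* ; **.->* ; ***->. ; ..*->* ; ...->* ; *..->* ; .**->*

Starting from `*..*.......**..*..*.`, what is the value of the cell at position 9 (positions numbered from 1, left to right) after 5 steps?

*

step 1: ********************
step 2: ....................
step 3: ********************  (repeats step 1; period 2)
step 5: ********************
position 9 holds *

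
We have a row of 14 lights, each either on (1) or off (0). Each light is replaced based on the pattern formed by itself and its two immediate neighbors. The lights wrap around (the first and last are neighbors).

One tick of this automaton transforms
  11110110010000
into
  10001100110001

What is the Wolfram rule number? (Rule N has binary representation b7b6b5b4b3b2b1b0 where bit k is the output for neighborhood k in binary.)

46

position 1: 111 → 0  (bit 7 = 0)
position 3: 110 → 0  (bit 6 = 0)
position 4: 101 → 1  (bit 5 = 1)
position 7: 100 → 0  (bit 4 = 0)
position 0: 011 → 1  (bit 3 = 1)
position 9: 010 → 1  (bit 2 = 1)
position 8: 001 → 1  (bit 1 = 1)
position 11: 000 → 0  (bit 0 = 0)
bits b7..b0 = 00101110 = 46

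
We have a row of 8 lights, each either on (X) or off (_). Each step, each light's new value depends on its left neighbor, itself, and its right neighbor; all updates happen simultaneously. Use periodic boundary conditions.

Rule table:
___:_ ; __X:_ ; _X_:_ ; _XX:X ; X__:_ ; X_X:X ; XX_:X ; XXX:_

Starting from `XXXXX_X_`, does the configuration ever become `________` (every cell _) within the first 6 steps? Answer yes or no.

step 1: X___XX_X
step 2: X___XXXX
step 3: X___X___
step 4: ________
all cells are _ at step 4

yes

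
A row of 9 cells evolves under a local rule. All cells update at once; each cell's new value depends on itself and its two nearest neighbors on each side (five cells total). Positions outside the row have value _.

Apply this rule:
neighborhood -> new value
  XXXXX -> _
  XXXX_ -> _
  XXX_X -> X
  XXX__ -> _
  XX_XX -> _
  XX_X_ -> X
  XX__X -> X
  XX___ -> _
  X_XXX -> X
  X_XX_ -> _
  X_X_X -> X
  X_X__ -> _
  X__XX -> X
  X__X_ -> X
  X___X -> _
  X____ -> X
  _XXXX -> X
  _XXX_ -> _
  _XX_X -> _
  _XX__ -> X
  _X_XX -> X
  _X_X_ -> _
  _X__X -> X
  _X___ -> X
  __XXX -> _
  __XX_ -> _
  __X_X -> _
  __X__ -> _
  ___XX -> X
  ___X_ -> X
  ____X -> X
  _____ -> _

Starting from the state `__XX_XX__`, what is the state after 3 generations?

X_XX___X_

XX____X_X
_X_XXX___
X_XX___X_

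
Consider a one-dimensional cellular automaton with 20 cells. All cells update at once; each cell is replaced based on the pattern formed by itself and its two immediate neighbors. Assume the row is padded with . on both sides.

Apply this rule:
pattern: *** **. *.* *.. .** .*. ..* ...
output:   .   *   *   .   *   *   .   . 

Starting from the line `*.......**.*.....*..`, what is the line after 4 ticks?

tick 1: *.......****.....*..
tick 2: *.......*..*.....*..
tick 3: *.......*..*.....*..  (fixed point — unchanged through tick 4)

*.......*..*.....*..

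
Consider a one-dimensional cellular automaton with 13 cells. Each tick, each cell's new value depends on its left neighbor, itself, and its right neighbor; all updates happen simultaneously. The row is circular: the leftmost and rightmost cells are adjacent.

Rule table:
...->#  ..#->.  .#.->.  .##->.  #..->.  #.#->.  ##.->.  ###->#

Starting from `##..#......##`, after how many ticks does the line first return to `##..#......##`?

39

#.....####..#
..###..##....
#..#......###
.....####..##
.###..##.....
..#......####
....####..##.
###..##......
.#......####.
...####..##..
##..##......#
#......####..
..####..##...
#..##......##
......####..#
.####..##....
..##......###
.....####..#.
####..##.....
.##......###.
....####..#..
###..##.....#
##......###..
...####..#...
##..##.....##
#......###..#
..####..#....
#..##.....###
......###..##
.####..#.....
..##.....####
.....###..##.
####..#......
.##.....####.
....###..##..
###..#......#
##.....####..
...###..##...
##..#......##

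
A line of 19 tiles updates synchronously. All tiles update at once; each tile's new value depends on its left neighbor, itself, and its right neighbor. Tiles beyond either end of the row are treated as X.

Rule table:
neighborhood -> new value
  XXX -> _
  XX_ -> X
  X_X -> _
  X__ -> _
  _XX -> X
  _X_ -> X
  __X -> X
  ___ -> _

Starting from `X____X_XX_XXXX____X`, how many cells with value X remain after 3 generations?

X___XX_XX_X__X___XX
X__XXX_XX_X_XX__XX_
X_XX_X_XX_X_XX_XXX_
count of X: 12

12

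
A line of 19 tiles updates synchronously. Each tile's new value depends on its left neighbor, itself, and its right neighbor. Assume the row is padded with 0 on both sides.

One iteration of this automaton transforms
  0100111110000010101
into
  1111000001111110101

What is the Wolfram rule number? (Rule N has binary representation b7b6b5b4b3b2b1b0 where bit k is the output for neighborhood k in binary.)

23

position 5: 111 → 0  (bit 7 = 0)
position 8: 110 → 0  (bit 6 = 0)
position 15: 101 → 0  (bit 5 = 0)
position 2: 100 → 1  (bit 4 = 1)
position 4: 011 → 0  (bit 3 = 0)
position 1: 010 → 1  (bit 2 = 1)
position 0: 001 → 1  (bit 1 = 1)
position 10: 000 → 1  (bit 0 = 1)
bits b7..b0 = 00010111 = 23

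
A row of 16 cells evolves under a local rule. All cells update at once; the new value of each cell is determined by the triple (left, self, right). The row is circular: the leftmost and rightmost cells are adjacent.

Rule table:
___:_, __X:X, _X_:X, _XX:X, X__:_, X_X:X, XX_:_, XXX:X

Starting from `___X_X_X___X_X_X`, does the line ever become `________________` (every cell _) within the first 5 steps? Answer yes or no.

no

__XXXXXX__XXXXXX
_XXXXXX__XXXXXX_
XXXXXX__XXXXXX__
XXXXX__XXXXXX__X
XXXX__XXXXXX__XX
step 5 is XXXX__XXXXXX__XX, still not uniform _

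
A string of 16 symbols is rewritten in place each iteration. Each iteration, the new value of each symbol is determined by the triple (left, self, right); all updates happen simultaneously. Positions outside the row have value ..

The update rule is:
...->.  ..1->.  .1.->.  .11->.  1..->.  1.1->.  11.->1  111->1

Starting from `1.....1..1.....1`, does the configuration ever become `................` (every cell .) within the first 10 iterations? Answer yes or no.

iteration 1: ................
all cells are . at iteration 1

yes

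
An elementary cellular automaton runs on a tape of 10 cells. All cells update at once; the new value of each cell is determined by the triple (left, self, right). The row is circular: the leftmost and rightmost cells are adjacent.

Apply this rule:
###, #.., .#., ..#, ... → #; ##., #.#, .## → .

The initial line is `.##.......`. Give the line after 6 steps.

#..#######
.##.######
.....####.
#####.##.#
####......
.##.######

.##.######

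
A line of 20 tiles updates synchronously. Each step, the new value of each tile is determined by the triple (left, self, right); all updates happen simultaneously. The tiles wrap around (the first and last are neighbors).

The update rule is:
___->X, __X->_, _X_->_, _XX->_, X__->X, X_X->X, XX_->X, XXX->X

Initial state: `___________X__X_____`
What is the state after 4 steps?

step 1: XXXXXXXXXX__X__XXXXX
step 2: XXXXXXXXXXX__X__XXXX
step 3: XXXXXXXXXXXX__X__XXX
step 4: XXXXXXXXXXXXX__X__XX

XXXXXXXXXXXXX__X__XX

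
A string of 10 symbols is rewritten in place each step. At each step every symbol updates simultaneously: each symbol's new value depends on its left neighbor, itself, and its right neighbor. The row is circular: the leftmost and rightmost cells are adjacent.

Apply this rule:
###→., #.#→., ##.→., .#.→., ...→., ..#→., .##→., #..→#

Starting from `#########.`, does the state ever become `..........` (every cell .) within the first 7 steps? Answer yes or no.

..........
all cells are . at step 1

yes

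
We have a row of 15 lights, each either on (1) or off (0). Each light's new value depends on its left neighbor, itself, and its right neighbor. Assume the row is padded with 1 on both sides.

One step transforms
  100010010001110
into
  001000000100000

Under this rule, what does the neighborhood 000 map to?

At position 2 the neighborhood is 000; the next row has 1 there.

1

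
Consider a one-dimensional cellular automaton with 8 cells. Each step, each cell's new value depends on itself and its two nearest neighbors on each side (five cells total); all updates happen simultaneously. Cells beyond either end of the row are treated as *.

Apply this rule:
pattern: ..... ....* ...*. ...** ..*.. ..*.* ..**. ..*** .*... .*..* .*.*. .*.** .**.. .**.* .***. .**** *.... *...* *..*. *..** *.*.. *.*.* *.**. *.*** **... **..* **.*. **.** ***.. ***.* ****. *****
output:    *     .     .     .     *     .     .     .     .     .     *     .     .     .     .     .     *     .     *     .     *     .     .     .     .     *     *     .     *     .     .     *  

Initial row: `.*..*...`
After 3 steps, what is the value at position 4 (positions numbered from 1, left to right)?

*

step 1: **.**...
step 2: ........
step 3: .*****..
position 4 holds *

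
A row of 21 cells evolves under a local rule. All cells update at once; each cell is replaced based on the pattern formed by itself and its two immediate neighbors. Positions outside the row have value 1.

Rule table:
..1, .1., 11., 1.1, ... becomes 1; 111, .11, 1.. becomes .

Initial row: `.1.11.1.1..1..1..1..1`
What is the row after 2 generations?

..11....11.11.11.1111

111.11111.11.11.11.1.
..11....11.11.11.1111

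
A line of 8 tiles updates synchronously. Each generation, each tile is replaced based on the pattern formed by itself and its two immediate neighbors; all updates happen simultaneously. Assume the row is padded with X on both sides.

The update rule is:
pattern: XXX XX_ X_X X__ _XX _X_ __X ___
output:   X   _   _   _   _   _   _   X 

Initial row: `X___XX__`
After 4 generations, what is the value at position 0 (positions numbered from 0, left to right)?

_

generation 1: __X_____
generation 2: ____XXX_
generation 3: _XX__X__
generation 4: ________
position 0 holds _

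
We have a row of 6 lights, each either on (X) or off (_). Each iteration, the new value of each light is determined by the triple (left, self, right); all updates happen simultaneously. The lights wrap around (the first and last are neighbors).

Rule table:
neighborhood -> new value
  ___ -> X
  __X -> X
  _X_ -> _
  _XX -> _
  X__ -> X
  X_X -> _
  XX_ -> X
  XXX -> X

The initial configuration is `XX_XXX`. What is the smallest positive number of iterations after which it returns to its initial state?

iteration 1: XX__XX
iteration 2: XXXX_X
iteration 3: XXXX__
iteration 4: _XXXXX
iteration 5: __XXXX
iteration 6: XX_XXX

6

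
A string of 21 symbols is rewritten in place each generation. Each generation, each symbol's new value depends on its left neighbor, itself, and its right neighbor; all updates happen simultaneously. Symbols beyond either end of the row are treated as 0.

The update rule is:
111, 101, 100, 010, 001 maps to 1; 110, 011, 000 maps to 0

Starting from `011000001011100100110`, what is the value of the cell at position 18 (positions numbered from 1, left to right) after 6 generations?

100100011101011111001
111110101011101110111
011101111101010101010
101010111011111111111
111111010101111111110
011110111110111111101
position 18 holds 1

1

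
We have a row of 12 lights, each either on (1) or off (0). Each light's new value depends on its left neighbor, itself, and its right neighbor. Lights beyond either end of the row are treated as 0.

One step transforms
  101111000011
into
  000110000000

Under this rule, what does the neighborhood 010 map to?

0

At position 0 the neighborhood is 010; the next row has 0 there.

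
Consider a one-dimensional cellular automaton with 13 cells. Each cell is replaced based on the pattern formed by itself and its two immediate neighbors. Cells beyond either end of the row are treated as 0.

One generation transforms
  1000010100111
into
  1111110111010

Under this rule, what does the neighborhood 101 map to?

0

At position 6 the neighborhood is 101; the next row has 0 there.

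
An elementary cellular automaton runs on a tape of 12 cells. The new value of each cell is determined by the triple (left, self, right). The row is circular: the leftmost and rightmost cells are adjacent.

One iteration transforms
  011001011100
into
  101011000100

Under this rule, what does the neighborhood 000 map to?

0

At position 11 the neighborhood is 000; the next row has 0 there.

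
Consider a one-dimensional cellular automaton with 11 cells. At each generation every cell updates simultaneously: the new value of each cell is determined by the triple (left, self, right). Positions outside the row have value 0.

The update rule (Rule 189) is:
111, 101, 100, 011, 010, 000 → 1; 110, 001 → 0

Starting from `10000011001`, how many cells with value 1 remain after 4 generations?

9

11111010101
11110111111
11101111110
11011111101
count of 1: 9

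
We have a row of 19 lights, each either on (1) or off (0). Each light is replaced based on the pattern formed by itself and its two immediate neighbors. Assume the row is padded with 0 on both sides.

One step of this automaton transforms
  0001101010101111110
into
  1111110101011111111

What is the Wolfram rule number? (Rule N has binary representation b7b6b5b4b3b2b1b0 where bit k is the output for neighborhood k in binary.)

251

position 13: 111 → 1  (bit 7 = 1)
position 4: 110 → 1  (bit 6 = 1)
position 5: 101 → 1  (bit 5 = 1)
position 18: 100 → 1  (bit 4 = 1)
position 3: 011 → 1  (bit 3 = 1)
position 6: 010 → 0  (bit 2 = 0)
position 2: 001 → 1  (bit 1 = 1)
position 0: 000 → 1  (bit 0 = 1)
bits b7..b0 = 11111011 = 251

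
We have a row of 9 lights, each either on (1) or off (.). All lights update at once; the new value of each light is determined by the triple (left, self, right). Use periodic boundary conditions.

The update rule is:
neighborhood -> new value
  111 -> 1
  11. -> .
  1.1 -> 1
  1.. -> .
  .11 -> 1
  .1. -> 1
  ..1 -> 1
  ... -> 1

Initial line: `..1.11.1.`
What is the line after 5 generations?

11111.11.
1111.11.1
111.11.11
11.11.111
1.11.1111

1.11.1111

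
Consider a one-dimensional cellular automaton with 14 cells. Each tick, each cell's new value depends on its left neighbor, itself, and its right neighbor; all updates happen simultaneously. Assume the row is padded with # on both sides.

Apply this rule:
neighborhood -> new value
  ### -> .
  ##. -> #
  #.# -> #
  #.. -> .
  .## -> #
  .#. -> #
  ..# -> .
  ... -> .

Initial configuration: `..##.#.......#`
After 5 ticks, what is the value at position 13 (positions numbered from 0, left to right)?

#

..####.......#
..#..#.......#
..#..#.......#  (fixed point — unchanged through tick 5)
position 13 holds #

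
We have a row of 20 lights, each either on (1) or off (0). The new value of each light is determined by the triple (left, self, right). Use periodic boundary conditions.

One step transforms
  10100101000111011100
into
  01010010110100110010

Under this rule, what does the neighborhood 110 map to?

At position 13 the neighborhood is 110; the next row has 0 there.

0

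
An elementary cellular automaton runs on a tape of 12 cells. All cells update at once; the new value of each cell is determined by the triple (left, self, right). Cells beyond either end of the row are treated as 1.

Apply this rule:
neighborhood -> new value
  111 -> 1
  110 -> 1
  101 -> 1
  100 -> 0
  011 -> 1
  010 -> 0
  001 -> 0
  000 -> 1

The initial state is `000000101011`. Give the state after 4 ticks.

111111011111

011110010111
111110001111
111110101111
111111011111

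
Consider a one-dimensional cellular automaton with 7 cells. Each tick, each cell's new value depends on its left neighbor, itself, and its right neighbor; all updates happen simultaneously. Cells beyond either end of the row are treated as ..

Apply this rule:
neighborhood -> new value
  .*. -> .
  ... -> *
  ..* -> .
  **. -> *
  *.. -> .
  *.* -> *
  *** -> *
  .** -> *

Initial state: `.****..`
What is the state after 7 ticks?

.****.*
.*****.
.*****.  (fixed point — unchanged through tick 7)

.*****.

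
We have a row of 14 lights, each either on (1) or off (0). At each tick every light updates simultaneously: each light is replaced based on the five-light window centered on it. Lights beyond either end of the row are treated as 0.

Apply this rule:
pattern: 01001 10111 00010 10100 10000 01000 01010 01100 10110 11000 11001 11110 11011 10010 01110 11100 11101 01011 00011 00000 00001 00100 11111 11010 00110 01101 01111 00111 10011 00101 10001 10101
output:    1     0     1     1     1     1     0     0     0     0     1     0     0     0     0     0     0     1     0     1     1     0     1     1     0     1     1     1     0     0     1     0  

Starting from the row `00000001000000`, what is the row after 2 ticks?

11111110111111
11111000011100

11111000011100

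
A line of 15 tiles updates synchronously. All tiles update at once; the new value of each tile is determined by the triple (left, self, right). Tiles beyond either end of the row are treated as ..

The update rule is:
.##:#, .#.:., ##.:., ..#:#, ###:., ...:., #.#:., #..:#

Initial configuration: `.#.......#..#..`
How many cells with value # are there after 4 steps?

3

#.#.....#.##.#.
...#...#..#...#
..#.#.#.##.#.#.
.#......#.....#
count of #: 3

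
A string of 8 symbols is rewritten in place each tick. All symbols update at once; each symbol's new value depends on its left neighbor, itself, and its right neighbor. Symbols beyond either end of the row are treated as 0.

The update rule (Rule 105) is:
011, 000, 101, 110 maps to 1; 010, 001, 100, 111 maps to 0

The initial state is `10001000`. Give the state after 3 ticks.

00100111

tick 1: 00100011
tick 2: 10001011
tick 3: 00100111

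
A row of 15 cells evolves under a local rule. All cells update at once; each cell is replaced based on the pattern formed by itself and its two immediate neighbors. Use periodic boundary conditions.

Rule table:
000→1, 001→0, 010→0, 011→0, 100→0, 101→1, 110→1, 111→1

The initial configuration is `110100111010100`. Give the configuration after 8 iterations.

000111111110111

011000011101000
001011001110011
000101000110001
010010010010100
000000000001001
011111111100000
001111111101111
000111111110111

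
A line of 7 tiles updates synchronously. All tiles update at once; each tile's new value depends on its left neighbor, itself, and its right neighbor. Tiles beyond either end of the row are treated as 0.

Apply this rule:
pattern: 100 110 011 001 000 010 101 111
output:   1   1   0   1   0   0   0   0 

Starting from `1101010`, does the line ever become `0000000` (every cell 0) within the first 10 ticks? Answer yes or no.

yes

0100001
1010010
0001101
0010100
0100010
1010101
0000000
all cells are 0 at tick 7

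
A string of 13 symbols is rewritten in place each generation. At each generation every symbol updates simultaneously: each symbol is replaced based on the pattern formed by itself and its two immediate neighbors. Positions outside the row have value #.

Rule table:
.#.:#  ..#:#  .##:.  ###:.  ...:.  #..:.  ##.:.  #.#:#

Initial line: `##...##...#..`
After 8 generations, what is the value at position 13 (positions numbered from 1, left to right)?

.

....#....##.#
...##...#..#.
..#....##.###
.##...#..#...
#....##.##..#
....#..#...#.
...##.##..###
..#..#...#...
position 13 holds .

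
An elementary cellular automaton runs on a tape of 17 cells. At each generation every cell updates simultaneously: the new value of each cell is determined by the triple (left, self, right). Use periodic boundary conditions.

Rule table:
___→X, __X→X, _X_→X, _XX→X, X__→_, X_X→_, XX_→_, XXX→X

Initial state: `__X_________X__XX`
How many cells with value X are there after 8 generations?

11

generation 1: _XX_XXXXXXXXX_XX_
generation 2: XX__XXXXXXXX__X__
generation 3: X__XXXXXXXX__XX_X
generation 4: __XXXXXXXX__XX__X
generation 5: _XXXXXXXX__XX__XX
generation 6: _XXXXXXX__XX__XX_
generation 7: XXXXXXX__XX__XX__
generation 8: XXXXXX__XX__XX__X
count of X: 11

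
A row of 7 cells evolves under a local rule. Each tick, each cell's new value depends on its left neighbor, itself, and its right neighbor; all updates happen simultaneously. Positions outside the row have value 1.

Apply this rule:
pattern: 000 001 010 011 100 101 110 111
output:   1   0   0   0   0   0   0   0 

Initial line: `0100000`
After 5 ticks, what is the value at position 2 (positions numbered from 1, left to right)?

0

0001110
0100000  (repeats tick 0; period 2)
tick 5: 0001110
position 2 holds 0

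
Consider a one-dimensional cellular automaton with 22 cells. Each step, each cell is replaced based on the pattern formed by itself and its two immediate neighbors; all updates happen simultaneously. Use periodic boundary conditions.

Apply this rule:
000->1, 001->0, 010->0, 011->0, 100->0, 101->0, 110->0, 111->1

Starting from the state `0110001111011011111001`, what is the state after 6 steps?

0000100110000001110000
1110000000111100100111
1100111110011000000011
1000011100000011111001
0011001001111001110000
1000000000110000100111

1000000000110000100111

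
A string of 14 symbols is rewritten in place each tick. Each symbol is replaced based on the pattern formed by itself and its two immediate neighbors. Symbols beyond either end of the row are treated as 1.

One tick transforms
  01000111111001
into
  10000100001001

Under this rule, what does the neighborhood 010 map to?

0

At position 1 the neighborhood is 010; the next row has 0 there.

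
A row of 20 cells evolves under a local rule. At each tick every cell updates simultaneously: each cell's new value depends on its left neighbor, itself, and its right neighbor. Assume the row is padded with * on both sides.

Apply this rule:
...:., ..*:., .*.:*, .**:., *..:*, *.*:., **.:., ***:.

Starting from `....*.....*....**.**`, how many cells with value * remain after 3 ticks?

tick 1: *...**....**........
tick 2: .*....*.....*.......
tick 3: .**...**....**......
count of *: 6

6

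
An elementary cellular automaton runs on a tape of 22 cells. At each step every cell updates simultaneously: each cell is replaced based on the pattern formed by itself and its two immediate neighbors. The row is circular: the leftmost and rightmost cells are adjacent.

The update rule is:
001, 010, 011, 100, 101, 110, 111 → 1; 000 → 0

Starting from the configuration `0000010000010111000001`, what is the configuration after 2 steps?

1101111101111111110111

1000111000111111100011
1101111101111111110111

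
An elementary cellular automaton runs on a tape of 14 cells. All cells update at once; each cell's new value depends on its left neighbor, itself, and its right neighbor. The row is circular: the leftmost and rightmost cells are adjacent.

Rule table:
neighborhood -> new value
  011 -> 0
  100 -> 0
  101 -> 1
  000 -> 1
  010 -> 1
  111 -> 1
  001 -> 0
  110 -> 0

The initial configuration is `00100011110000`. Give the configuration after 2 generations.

10101001100111
01111000000011

01111000000011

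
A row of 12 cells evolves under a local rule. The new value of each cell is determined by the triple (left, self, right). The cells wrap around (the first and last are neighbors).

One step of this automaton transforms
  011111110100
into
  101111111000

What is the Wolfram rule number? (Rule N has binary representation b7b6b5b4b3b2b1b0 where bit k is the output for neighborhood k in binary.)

position 2: 111 → 1  (bit 7 = 1)
position 7: 110 → 1  (bit 6 = 1)
position 8: 101 → 1  (bit 5 = 1)
position 10: 100 → 0  (bit 4 = 0)
position 1: 011 → 0  (bit 3 = 0)
position 9: 010 → 0  (bit 2 = 0)
position 0: 001 → 1  (bit 1 = 1)
position 11: 000 → 0  (bit 0 = 0)
bits b7..b0 = 11100010 = 226

226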